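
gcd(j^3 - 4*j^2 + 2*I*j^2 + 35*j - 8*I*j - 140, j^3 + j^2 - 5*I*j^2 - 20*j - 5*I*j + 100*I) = j^2 + j*(-4 - 5*I) + 20*I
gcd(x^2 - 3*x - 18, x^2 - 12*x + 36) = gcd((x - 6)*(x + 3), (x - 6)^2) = x - 6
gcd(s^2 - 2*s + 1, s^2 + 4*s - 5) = s - 1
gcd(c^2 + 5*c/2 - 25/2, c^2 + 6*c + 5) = c + 5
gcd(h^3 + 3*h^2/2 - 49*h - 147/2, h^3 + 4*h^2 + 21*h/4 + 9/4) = h + 3/2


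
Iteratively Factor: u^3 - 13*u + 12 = (u - 3)*(u^2 + 3*u - 4) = (u - 3)*(u + 4)*(u - 1)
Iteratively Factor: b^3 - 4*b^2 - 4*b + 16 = (b - 4)*(b^2 - 4) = (b - 4)*(b - 2)*(b + 2)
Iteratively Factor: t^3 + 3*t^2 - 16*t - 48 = (t - 4)*(t^2 + 7*t + 12) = (t - 4)*(t + 3)*(t + 4)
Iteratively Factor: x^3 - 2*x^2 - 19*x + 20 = (x - 1)*(x^2 - x - 20) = (x - 1)*(x + 4)*(x - 5)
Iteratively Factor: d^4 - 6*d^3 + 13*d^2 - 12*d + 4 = (d - 2)*(d^3 - 4*d^2 + 5*d - 2) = (d - 2)*(d - 1)*(d^2 - 3*d + 2) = (d - 2)*(d - 1)^2*(d - 2)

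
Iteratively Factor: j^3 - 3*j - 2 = (j + 1)*(j^2 - j - 2) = (j + 1)^2*(j - 2)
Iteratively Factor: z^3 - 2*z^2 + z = (z)*(z^2 - 2*z + 1) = z*(z - 1)*(z - 1)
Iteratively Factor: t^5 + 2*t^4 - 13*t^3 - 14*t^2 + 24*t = (t - 1)*(t^4 + 3*t^3 - 10*t^2 - 24*t) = t*(t - 1)*(t^3 + 3*t^2 - 10*t - 24) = t*(t - 3)*(t - 1)*(t^2 + 6*t + 8) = t*(t - 3)*(t - 1)*(t + 2)*(t + 4)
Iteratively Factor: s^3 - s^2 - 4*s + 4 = (s - 2)*(s^2 + s - 2) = (s - 2)*(s - 1)*(s + 2)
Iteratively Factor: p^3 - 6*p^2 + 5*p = (p)*(p^2 - 6*p + 5) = p*(p - 5)*(p - 1)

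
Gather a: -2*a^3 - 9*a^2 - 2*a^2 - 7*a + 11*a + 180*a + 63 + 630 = -2*a^3 - 11*a^2 + 184*a + 693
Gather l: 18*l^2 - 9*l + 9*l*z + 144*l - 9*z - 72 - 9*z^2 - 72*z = 18*l^2 + l*(9*z + 135) - 9*z^2 - 81*z - 72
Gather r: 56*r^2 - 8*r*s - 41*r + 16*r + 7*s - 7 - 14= 56*r^2 + r*(-8*s - 25) + 7*s - 21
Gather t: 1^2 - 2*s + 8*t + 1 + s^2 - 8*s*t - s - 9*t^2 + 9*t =s^2 - 3*s - 9*t^2 + t*(17 - 8*s) + 2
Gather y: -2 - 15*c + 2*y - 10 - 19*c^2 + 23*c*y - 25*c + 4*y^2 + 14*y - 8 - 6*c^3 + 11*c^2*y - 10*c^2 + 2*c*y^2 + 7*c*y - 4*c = -6*c^3 - 29*c^2 - 44*c + y^2*(2*c + 4) + y*(11*c^2 + 30*c + 16) - 20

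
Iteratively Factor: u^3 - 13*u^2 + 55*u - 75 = (u - 5)*(u^2 - 8*u + 15) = (u - 5)*(u - 3)*(u - 5)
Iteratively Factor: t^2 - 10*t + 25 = (t - 5)*(t - 5)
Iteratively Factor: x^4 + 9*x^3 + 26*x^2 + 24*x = (x + 4)*(x^3 + 5*x^2 + 6*x) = x*(x + 4)*(x^2 + 5*x + 6) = x*(x + 2)*(x + 4)*(x + 3)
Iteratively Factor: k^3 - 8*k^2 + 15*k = (k - 5)*(k^2 - 3*k) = k*(k - 5)*(k - 3)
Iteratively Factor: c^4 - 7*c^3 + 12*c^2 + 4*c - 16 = (c - 2)*(c^3 - 5*c^2 + 2*c + 8) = (c - 2)^2*(c^2 - 3*c - 4) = (c - 2)^2*(c + 1)*(c - 4)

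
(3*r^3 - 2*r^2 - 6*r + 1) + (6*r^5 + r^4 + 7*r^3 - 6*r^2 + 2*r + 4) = 6*r^5 + r^4 + 10*r^3 - 8*r^2 - 4*r + 5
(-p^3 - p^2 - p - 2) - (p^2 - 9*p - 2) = -p^3 - 2*p^2 + 8*p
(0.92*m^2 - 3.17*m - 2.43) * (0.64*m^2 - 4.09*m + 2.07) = 0.5888*m^4 - 5.7916*m^3 + 13.3145*m^2 + 3.3768*m - 5.0301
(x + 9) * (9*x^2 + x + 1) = 9*x^3 + 82*x^2 + 10*x + 9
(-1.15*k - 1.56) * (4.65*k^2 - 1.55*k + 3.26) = -5.3475*k^3 - 5.4715*k^2 - 1.331*k - 5.0856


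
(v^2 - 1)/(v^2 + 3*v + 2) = (v - 1)/(v + 2)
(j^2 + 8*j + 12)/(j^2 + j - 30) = (j + 2)/(j - 5)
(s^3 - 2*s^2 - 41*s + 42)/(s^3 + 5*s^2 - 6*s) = (s - 7)/s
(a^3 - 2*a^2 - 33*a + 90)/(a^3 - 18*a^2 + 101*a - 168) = (a^2 + a - 30)/(a^2 - 15*a + 56)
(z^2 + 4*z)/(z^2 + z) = (z + 4)/(z + 1)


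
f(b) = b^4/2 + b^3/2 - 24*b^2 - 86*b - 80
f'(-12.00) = -2750.00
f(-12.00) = 7000.00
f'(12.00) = 3010.00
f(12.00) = 6664.00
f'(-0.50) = -61.88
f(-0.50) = -43.03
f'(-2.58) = 13.48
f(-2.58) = -4.31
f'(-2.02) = 0.60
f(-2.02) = -0.01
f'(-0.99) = -38.95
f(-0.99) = -18.39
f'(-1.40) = -21.35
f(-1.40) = -6.09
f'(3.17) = -159.38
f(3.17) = -527.38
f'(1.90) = -158.07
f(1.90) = -320.09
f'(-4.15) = -3.91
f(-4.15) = -23.87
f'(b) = 2*b^3 + 3*b^2/2 - 48*b - 86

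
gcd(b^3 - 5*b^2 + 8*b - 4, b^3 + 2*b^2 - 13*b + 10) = b^2 - 3*b + 2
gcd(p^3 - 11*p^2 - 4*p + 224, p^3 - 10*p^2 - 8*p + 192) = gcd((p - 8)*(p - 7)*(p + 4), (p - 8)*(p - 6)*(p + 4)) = p^2 - 4*p - 32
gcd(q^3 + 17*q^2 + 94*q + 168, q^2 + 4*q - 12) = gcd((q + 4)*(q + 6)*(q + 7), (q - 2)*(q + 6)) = q + 6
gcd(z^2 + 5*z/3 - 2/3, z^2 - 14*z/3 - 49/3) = 1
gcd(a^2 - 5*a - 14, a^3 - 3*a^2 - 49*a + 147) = a - 7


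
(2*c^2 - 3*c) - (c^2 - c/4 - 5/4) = c^2 - 11*c/4 + 5/4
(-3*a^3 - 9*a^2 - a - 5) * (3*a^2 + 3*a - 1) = -9*a^5 - 36*a^4 - 27*a^3 - 9*a^2 - 14*a + 5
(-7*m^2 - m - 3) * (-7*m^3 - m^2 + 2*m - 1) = 49*m^5 + 14*m^4 + 8*m^3 + 8*m^2 - 5*m + 3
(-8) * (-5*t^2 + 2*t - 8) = 40*t^2 - 16*t + 64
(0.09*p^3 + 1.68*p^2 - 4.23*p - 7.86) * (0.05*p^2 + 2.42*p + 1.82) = 0.0045*p^5 + 0.3018*p^4 + 4.0179*p^3 - 7.572*p^2 - 26.7198*p - 14.3052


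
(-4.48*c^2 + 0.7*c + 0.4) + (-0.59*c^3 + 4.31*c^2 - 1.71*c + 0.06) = -0.59*c^3 - 0.170000000000001*c^2 - 1.01*c + 0.46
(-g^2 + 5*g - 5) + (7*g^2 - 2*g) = 6*g^2 + 3*g - 5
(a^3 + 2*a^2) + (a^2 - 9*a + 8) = a^3 + 3*a^2 - 9*a + 8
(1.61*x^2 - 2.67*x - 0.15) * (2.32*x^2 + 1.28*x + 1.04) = 3.7352*x^4 - 4.1336*x^3 - 2.0912*x^2 - 2.9688*x - 0.156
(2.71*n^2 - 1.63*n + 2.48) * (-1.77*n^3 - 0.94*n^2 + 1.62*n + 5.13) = -4.7967*n^5 + 0.3377*n^4 + 1.5328*n^3 + 8.9305*n^2 - 4.3443*n + 12.7224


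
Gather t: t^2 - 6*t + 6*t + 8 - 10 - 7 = t^2 - 9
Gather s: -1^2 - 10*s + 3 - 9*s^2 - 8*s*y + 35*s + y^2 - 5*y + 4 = -9*s^2 + s*(25 - 8*y) + y^2 - 5*y + 6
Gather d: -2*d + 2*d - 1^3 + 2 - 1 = 0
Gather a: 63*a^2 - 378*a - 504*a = 63*a^2 - 882*a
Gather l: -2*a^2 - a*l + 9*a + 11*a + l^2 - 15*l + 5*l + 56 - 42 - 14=-2*a^2 + 20*a + l^2 + l*(-a - 10)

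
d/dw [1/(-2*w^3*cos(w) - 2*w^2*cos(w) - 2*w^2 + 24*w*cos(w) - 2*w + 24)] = (-w^3*sin(w) - w^2*sin(w) + 3*w^2*cos(w) + 12*w*sin(w) + 2*w*cos(w) + 2*w - 12*cos(w) + 1)/(2*(w - 3)^2*(w + 4)^2*(w*cos(w) + 1)^2)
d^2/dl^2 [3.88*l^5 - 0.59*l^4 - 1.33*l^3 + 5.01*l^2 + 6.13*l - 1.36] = 77.6*l^3 - 7.08*l^2 - 7.98*l + 10.02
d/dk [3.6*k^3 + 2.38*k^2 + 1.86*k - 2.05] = 10.8*k^2 + 4.76*k + 1.86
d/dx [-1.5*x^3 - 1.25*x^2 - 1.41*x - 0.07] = -4.5*x^2 - 2.5*x - 1.41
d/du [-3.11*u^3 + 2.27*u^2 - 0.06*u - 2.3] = -9.33*u^2 + 4.54*u - 0.06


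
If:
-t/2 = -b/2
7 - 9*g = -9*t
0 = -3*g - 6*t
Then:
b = -7/27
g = 14/27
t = -7/27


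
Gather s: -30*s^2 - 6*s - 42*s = -30*s^2 - 48*s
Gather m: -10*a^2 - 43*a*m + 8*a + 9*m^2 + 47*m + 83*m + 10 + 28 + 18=-10*a^2 + 8*a + 9*m^2 + m*(130 - 43*a) + 56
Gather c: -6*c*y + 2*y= -6*c*y + 2*y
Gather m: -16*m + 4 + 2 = 6 - 16*m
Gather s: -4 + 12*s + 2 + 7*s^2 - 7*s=7*s^2 + 5*s - 2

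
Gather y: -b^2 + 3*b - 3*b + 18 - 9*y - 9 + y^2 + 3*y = -b^2 + y^2 - 6*y + 9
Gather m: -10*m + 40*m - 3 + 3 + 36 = 30*m + 36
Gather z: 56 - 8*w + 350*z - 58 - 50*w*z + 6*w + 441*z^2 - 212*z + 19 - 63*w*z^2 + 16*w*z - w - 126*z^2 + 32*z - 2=-3*w + z^2*(315 - 63*w) + z*(170 - 34*w) + 15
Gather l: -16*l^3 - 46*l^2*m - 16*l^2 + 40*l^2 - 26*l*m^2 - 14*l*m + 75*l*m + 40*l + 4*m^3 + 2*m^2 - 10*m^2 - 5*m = -16*l^3 + l^2*(24 - 46*m) + l*(-26*m^2 + 61*m + 40) + 4*m^3 - 8*m^2 - 5*m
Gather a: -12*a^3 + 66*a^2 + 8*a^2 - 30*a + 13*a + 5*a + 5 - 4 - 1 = -12*a^3 + 74*a^2 - 12*a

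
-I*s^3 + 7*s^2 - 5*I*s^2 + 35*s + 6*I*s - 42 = (s + 6)*(s + 7*I)*(-I*s + I)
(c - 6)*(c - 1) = c^2 - 7*c + 6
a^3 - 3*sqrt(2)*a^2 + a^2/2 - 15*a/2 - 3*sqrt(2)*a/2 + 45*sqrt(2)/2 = (a - 5/2)*(a + 3)*(a - 3*sqrt(2))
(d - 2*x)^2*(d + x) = d^3 - 3*d^2*x + 4*x^3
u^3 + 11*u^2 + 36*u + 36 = (u + 2)*(u + 3)*(u + 6)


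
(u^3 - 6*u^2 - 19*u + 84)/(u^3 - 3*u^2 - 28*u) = (u - 3)/u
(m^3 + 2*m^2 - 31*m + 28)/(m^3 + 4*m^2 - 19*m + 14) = (m - 4)/(m - 2)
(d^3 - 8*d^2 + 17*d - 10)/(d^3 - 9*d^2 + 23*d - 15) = (d - 2)/(d - 3)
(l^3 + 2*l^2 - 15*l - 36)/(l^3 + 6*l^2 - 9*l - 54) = (l^2 - l - 12)/(l^2 + 3*l - 18)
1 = 1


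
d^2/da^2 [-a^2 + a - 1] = -2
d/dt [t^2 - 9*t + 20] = 2*t - 9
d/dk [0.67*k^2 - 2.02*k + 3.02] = 1.34*k - 2.02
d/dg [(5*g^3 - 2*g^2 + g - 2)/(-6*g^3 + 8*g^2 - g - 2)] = 2*(14*g^4 + g^3 - 36*g^2 + 20*g - 2)/(36*g^6 - 96*g^5 + 76*g^4 + 8*g^3 - 31*g^2 + 4*g + 4)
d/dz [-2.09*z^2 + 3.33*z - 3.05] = 3.33 - 4.18*z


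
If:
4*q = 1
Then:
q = 1/4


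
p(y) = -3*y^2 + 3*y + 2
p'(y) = 3 - 6*y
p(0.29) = 2.62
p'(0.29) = 1.26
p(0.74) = 2.58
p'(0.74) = -1.44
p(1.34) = 0.63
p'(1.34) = -5.04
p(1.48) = -0.13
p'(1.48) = -5.88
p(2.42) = -8.31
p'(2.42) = -11.52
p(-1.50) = -9.25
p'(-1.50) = 12.00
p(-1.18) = -5.72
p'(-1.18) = 10.08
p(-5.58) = -108.15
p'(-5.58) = 36.48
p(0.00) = 2.00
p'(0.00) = 3.00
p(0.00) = 2.00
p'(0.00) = 3.00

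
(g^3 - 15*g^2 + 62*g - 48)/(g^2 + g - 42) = (g^2 - 9*g + 8)/(g + 7)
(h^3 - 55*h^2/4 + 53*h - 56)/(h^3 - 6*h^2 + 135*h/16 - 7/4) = 4*(h - 8)/(4*h - 1)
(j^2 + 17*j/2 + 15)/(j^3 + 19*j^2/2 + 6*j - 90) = (2*j + 5)/(2*j^2 + 7*j - 30)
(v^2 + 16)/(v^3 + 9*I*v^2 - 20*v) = (v - 4*I)/(v*(v + 5*I))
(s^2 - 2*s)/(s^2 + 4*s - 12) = s/(s + 6)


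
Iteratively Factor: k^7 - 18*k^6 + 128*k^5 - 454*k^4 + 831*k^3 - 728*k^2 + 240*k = (k - 3)*(k^6 - 15*k^5 + 83*k^4 - 205*k^3 + 216*k^2 - 80*k) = k*(k - 3)*(k^5 - 15*k^4 + 83*k^3 - 205*k^2 + 216*k - 80) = k*(k - 5)*(k - 3)*(k^4 - 10*k^3 + 33*k^2 - 40*k + 16) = k*(k - 5)*(k - 4)*(k - 3)*(k^3 - 6*k^2 + 9*k - 4) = k*(k - 5)*(k - 4)^2*(k - 3)*(k^2 - 2*k + 1) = k*(k - 5)*(k - 4)^2*(k - 3)*(k - 1)*(k - 1)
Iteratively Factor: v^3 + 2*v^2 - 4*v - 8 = (v + 2)*(v^2 - 4) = (v + 2)^2*(v - 2)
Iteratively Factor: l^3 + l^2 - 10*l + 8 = (l + 4)*(l^2 - 3*l + 2) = (l - 1)*(l + 4)*(l - 2)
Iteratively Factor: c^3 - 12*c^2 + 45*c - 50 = (c - 2)*(c^2 - 10*c + 25) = (c - 5)*(c - 2)*(c - 5)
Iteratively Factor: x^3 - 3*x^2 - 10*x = (x - 5)*(x^2 + 2*x) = (x - 5)*(x + 2)*(x)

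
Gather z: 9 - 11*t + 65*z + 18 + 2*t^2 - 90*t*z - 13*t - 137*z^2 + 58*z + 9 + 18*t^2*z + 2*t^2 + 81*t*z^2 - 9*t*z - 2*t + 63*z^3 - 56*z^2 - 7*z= 4*t^2 - 26*t + 63*z^3 + z^2*(81*t - 193) + z*(18*t^2 - 99*t + 116) + 36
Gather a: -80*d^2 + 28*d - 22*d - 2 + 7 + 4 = -80*d^2 + 6*d + 9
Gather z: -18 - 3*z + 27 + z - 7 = 2 - 2*z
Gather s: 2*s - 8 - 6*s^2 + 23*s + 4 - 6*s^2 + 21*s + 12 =-12*s^2 + 46*s + 8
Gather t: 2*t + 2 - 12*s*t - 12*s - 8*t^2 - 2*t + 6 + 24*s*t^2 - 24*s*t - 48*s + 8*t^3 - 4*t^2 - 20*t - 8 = -60*s + 8*t^3 + t^2*(24*s - 12) + t*(-36*s - 20)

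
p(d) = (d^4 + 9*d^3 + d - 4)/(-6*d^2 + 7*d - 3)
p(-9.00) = 0.02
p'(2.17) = -2.23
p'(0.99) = -7.50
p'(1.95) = -2.19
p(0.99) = -3.43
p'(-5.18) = 0.09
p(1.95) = -6.51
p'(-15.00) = 3.31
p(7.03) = -22.26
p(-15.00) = -13.88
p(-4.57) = 2.69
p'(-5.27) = 0.11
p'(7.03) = -4.01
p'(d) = (12*d - 7)*(d^4 + 9*d^3 + d - 4)/(-6*d^2 + 7*d - 3)^2 + (4*d^3 + 27*d^2 + 1)/(-6*d^2 + 7*d - 3) = (-12*d^5 - 33*d^4 + 114*d^3 - 75*d^2 - 48*d + 25)/(36*d^4 - 84*d^3 + 85*d^2 - 42*d + 9)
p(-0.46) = 0.71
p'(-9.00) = 1.32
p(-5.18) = 2.70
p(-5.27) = 2.69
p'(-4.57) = -0.10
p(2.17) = -6.99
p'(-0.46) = 0.34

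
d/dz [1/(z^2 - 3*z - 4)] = (3 - 2*z)/(-z^2 + 3*z + 4)^2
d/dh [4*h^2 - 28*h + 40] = 8*h - 28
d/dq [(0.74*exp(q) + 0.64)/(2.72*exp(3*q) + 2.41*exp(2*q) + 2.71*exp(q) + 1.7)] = (-(0.74*exp(q) + 0.64)*(8.16*exp(2*q) + 4.82*exp(q) + 2.71) + 2.0128*exp(3*q) + 1.7834*exp(2*q) + 2.0054*exp(q) + 1.258)*exp(q)/(2.72*exp(3*q) + 2.41*exp(2*q) + 2.71*exp(q) + 1.7)^2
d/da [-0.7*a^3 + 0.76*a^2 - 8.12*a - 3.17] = -2.1*a^2 + 1.52*a - 8.12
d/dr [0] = 0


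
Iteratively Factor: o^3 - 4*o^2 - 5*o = (o + 1)*(o^2 - 5*o) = o*(o + 1)*(o - 5)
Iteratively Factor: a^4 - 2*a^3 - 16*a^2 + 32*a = (a + 4)*(a^3 - 6*a^2 + 8*a) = (a - 4)*(a + 4)*(a^2 - 2*a) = (a - 4)*(a - 2)*(a + 4)*(a)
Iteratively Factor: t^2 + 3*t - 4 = (t - 1)*(t + 4)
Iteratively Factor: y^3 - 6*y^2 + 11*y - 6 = (y - 3)*(y^2 - 3*y + 2) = (y - 3)*(y - 2)*(y - 1)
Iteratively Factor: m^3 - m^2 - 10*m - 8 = (m + 1)*(m^2 - 2*m - 8) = (m + 1)*(m + 2)*(m - 4)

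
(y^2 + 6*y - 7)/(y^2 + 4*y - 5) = (y + 7)/(y + 5)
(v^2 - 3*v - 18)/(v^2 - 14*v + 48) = (v + 3)/(v - 8)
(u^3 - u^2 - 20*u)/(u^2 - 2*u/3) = 3*(u^2 - u - 20)/(3*u - 2)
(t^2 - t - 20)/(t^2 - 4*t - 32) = (t - 5)/(t - 8)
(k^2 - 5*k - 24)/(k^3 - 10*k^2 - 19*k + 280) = (k + 3)/(k^2 - 2*k - 35)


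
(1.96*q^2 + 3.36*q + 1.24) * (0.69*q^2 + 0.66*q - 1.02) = 1.3524*q^4 + 3.612*q^3 + 1.074*q^2 - 2.6088*q - 1.2648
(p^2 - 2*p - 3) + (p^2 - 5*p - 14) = 2*p^2 - 7*p - 17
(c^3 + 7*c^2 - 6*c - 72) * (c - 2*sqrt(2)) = c^4 - 2*sqrt(2)*c^3 + 7*c^3 - 14*sqrt(2)*c^2 - 6*c^2 - 72*c + 12*sqrt(2)*c + 144*sqrt(2)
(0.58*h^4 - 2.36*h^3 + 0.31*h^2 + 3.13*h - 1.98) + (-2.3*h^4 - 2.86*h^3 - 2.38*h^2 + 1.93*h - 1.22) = -1.72*h^4 - 5.22*h^3 - 2.07*h^2 + 5.06*h - 3.2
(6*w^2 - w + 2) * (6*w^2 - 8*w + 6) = 36*w^4 - 54*w^3 + 56*w^2 - 22*w + 12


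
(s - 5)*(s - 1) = s^2 - 6*s + 5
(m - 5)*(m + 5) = m^2 - 25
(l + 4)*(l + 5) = l^2 + 9*l + 20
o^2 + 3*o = o*(o + 3)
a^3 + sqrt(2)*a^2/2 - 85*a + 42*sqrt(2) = (a - 6*sqrt(2))*(a - sqrt(2)/2)*(a + 7*sqrt(2))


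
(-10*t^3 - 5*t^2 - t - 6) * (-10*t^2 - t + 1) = 100*t^5 + 60*t^4 + 5*t^3 + 56*t^2 + 5*t - 6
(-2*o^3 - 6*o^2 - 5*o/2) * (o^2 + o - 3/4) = -2*o^5 - 8*o^4 - 7*o^3 + 2*o^2 + 15*o/8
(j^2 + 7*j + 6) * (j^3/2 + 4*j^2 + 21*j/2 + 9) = j^5/2 + 15*j^4/2 + 83*j^3/2 + 213*j^2/2 + 126*j + 54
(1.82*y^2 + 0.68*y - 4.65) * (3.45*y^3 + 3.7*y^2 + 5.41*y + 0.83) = 6.279*y^5 + 9.08*y^4 - 3.6803*y^3 - 12.0156*y^2 - 24.5921*y - 3.8595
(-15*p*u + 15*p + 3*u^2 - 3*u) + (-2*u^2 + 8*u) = -15*p*u + 15*p + u^2 + 5*u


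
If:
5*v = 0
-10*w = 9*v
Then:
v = 0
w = 0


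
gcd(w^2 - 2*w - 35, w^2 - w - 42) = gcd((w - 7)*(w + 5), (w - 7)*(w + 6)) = w - 7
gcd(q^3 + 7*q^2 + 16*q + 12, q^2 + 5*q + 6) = q^2 + 5*q + 6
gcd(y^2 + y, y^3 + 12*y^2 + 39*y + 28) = y + 1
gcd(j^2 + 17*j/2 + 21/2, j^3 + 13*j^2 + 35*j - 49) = j + 7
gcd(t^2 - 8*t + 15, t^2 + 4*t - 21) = t - 3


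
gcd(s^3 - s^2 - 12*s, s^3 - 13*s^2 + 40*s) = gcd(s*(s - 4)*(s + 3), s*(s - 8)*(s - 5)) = s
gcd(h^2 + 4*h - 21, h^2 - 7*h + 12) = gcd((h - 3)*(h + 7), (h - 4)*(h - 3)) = h - 3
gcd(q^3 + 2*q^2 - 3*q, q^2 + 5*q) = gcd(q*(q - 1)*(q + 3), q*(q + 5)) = q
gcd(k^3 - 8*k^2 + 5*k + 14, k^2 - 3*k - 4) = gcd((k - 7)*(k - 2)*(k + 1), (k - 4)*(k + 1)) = k + 1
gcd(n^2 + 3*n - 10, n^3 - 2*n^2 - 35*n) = n + 5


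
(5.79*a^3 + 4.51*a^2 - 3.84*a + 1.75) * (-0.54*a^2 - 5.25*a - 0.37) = -3.1266*a^5 - 32.8329*a^4 - 23.7462*a^3 + 17.5463*a^2 - 7.7667*a - 0.6475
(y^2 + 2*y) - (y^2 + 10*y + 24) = -8*y - 24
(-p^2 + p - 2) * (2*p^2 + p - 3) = -2*p^4 + p^3 - 5*p + 6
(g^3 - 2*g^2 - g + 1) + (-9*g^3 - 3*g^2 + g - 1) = -8*g^3 - 5*g^2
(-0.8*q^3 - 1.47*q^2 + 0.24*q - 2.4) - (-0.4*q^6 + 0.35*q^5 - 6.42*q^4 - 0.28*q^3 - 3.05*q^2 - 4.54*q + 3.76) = 0.4*q^6 - 0.35*q^5 + 6.42*q^4 - 0.52*q^3 + 1.58*q^2 + 4.78*q - 6.16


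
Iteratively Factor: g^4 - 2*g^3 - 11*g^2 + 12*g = (g)*(g^3 - 2*g^2 - 11*g + 12) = g*(g + 3)*(g^2 - 5*g + 4) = g*(g - 4)*(g + 3)*(g - 1)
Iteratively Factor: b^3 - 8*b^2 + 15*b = (b - 5)*(b^2 - 3*b) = (b - 5)*(b - 3)*(b)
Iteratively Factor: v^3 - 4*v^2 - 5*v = (v)*(v^2 - 4*v - 5) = v*(v - 5)*(v + 1)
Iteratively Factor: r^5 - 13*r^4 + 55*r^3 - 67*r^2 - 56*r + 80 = (r - 4)*(r^4 - 9*r^3 + 19*r^2 + 9*r - 20) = (r - 4)*(r + 1)*(r^3 - 10*r^2 + 29*r - 20) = (r - 5)*(r - 4)*(r + 1)*(r^2 - 5*r + 4) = (r - 5)*(r - 4)*(r - 1)*(r + 1)*(r - 4)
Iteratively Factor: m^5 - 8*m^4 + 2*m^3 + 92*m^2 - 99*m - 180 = (m - 4)*(m^4 - 4*m^3 - 14*m^2 + 36*m + 45) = (m - 4)*(m + 1)*(m^3 - 5*m^2 - 9*m + 45) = (m - 5)*(m - 4)*(m + 1)*(m^2 - 9) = (m - 5)*(m - 4)*(m + 1)*(m + 3)*(m - 3)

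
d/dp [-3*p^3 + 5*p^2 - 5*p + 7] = -9*p^2 + 10*p - 5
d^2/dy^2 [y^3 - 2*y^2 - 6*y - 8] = 6*y - 4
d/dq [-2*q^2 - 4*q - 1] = -4*q - 4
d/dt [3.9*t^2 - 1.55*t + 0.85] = 7.8*t - 1.55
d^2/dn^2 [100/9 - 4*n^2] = -8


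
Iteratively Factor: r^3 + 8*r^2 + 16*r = (r + 4)*(r^2 + 4*r) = (r + 4)^2*(r)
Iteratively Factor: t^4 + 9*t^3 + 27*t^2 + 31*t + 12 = (t + 4)*(t^3 + 5*t^2 + 7*t + 3) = (t + 1)*(t + 4)*(t^2 + 4*t + 3) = (t + 1)^2*(t + 4)*(t + 3)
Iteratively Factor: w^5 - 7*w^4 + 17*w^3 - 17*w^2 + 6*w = (w)*(w^4 - 7*w^3 + 17*w^2 - 17*w + 6) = w*(w - 2)*(w^3 - 5*w^2 + 7*w - 3) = w*(w - 2)*(w - 1)*(w^2 - 4*w + 3) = w*(w - 3)*(w - 2)*(w - 1)*(w - 1)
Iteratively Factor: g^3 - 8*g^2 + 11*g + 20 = (g + 1)*(g^2 - 9*g + 20) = (g - 4)*(g + 1)*(g - 5)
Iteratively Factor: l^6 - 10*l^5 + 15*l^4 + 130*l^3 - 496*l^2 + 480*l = (l - 2)*(l^5 - 8*l^4 - l^3 + 128*l^2 - 240*l) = (l - 3)*(l - 2)*(l^4 - 5*l^3 - 16*l^2 + 80*l) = (l - 5)*(l - 3)*(l - 2)*(l^3 - 16*l) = (l - 5)*(l - 3)*(l - 2)*(l + 4)*(l^2 - 4*l) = (l - 5)*(l - 4)*(l - 3)*(l - 2)*(l + 4)*(l)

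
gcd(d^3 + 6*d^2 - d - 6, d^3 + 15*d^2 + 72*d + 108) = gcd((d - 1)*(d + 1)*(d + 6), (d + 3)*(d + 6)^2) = d + 6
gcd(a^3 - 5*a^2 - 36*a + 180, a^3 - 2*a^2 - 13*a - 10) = a - 5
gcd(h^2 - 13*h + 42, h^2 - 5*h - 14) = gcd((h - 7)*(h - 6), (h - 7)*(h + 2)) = h - 7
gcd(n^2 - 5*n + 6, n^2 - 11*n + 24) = n - 3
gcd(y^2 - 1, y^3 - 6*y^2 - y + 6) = y^2 - 1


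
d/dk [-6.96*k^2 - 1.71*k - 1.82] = -13.92*k - 1.71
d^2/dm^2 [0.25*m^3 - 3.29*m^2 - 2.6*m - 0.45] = 1.5*m - 6.58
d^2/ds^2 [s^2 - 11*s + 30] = 2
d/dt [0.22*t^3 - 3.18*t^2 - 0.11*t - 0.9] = 0.66*t^2 - 6.36*t - 0.11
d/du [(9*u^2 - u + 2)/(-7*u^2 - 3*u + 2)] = 2*(-17*u^2 + 32*u + 2)/(49*u^4 + 42*u^3 - 19*u^2 - 12*u + 4)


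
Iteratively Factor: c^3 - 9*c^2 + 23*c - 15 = (c - 5)*(c^2 - 4*c + 3) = (c - 5)*(c - 1)*(c - 3)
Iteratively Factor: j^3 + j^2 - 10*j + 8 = (j - 1)*(j^2 + 2*j - 8) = (j - 1)*(j + 4)*(j - 2)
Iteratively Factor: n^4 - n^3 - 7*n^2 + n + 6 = (n - 1)*(n^3 - 7*n - 6) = (n - 1)*(n + 2)*(n^2 - 2*n - 3) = (n - 1)*(n + 1)*(n + 2)*(n - 3)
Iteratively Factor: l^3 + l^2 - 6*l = (l - 2)*(l^2 + 3*l) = l*(l - 2)*(l + 3)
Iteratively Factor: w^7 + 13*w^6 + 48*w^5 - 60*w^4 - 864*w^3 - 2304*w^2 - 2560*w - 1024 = (w - 4)*(w^6 + 17*w^5 + 116*w^4 + 404*w^3 + 752*w^2 + 704*w + 256) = (w - 4)*(w + 4)*(w^5 + 13*w^4 + 64*w^3 + 148*w^2 + 160*w + 64) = (w - 4)*(w + 4)^2*(w^4 + 9*w^3 + 28*w^2 + 36*w + 16) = (w - 4)*(w + 1)*(w + 4)^2*(w^3 + 8*w^2 + 20*w + 16) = (w - 4)*(w + 1)*(w + 2)*(w + 4)^2*(w^2 + 6*w + 8) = (w - 4)*(w + 1)*(w + 2)^2*(w + 4)^2*(w + 4)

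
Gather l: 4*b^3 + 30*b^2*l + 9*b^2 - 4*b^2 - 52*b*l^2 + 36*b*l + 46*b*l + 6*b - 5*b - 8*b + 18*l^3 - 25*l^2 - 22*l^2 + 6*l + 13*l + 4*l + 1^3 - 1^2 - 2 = 4*b^3 + 5*b^2 - 7*b + 18*l^3 + l^2*(-52*b - 47) + l*(30*b^2 + 82*b + 23) - 2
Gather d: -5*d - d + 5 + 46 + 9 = 60 - 6*d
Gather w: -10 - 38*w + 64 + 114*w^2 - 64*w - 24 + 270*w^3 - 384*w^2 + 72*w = 270*w^3 - 270*w^2 - 30*w + 30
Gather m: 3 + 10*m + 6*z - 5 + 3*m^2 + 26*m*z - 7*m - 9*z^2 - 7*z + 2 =3*m^2 + m*(26*z + 3) - 9*z^2 - z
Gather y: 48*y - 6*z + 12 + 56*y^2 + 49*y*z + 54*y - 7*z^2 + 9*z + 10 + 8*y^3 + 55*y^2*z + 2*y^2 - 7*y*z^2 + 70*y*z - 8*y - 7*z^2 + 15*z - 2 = 8*y^3 + y^2*(55*z + 58) + y*(-7*z^2 + 119*z + 94) - 14*z^2 + 18*z + 20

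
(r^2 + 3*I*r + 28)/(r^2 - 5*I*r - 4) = (r + 7*I)/(r - I)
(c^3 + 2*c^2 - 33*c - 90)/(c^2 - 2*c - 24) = (c^2 + 8*c + 15)/(c + 4)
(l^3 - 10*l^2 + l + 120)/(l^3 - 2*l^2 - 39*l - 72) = (l - 5)/(l + 3)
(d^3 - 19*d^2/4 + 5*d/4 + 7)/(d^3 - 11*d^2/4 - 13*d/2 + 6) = (4*d^2 - 3*d - 7)/(4*d^2 + 5*d - 6)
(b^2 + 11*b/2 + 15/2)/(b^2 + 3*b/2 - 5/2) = (b + 3)/(b - 1)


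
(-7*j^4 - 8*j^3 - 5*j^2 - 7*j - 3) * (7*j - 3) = -49*j^5 - 35*j^4 - 11*j^3 - 34*j^2 + 9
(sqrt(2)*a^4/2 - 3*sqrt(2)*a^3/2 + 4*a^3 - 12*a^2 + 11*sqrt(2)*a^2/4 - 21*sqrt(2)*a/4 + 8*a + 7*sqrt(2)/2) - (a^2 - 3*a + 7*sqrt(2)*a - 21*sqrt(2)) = sqrt(2)*a^4/2 - 3*sqrt(2)*a^3/2 + 4*a^3 - 13*a^2 + 11*sqrt(2)*a^2/4 - 49*sqrt(2)*a/4 + 11*a + 49*sqrt(2)/2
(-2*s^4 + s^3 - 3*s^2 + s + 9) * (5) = -10*s^4 + 5*s^3 - 15*s^2 + 5*s + 45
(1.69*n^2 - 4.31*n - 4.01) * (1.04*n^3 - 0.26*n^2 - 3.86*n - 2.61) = 1.7576*n^5 - 4.9218*n^4 - 9.5732*n^3 + 13.2683*n^2 + 26.7277*n + 10.4661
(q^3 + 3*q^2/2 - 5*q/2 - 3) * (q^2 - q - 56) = q^5 + q^4/2 - 60*q^3 - 169*q^2/2 + 143*q + 168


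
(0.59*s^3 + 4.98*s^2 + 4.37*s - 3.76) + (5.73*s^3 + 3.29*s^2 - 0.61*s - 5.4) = 6.32*s^3 + 8.27*s^2 + 3.76*s - 9.16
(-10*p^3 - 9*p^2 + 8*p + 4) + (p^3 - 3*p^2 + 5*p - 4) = -9*p^3 - 12*p^2 + 13*p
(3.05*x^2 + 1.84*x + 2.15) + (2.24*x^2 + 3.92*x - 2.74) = 5.29*x^2 + 5.76*x - 0.59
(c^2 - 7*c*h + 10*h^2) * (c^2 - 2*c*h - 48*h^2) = c^4 - 9*c^3*h - 24*c^2*h^2 + 316*c*h^3 - 480*h^4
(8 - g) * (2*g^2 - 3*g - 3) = -2*g^3 + 19*g^2 - 21*g - 24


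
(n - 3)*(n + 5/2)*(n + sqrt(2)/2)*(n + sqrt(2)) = n^4 - n^3/2 + 3*sqrt(2)*n^3/2 - 13*n^2/2 - 3*sqrt(2)*n^2/4 - 45*sqrt(2)*n/4 - n/2 - 15/2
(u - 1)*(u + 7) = u^2 + 6*u - 7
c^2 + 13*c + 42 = (c + 6)*(c + 7)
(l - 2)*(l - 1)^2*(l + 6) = l^4 + 2*l^3 - 19*l^2 + 28*l - 12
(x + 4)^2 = x^2 + 8*x + 16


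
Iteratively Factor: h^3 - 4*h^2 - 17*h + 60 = (h - 5)*(h^2 + h - 12) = (h - 5)*(h - 3)*(h + 4)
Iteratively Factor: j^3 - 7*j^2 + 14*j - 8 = (j - 1)*(j^2 - 6*j + 8) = (j - 4)*(j - 1)*(j - 2)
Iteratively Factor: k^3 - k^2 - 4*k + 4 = (k - 2)*(k^2 + k - 2) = (k - 2)*(k + 2)*(k - 1)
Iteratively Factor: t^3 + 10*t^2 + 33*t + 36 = (t + 3)*(t^2 + 7*t + 12) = (t + 3)*(t + 4)*(t + 3)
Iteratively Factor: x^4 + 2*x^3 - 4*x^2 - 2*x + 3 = (x + 3)*(x^3 - x^2 - x + 1) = (x - 1)*(x + 3)*(x^2 - 1) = (x - 1)*(x + 1)*(x + 3)*(x - 1)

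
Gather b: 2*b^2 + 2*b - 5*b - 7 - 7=2*b^2 - 3*b - 14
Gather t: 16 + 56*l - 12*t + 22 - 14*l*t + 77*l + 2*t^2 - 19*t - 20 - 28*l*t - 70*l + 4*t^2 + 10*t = 63*l + 6*t^2 + t*(-42*l - 21) + 18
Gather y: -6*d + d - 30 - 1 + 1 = -5*d - 30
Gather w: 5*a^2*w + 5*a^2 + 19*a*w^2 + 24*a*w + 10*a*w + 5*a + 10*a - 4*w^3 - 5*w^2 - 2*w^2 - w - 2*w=5*a^2 + 15*a - 4*w^3 + w^2*(19*a - 7) + w*(5*a^2 + 34*a - 3)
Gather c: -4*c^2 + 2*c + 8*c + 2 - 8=-4*c^2 + 10*c - 6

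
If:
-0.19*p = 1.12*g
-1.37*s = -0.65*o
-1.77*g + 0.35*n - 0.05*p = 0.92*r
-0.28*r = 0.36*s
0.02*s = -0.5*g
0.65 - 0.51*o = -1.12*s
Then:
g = 0.58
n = 51.16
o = -30.39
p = -3.40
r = 18.54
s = -14.42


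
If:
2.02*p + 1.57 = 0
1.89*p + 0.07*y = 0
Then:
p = -0.78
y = 20.99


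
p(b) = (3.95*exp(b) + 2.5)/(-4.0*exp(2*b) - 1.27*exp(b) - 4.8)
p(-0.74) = -0.69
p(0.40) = -0.54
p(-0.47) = -0.69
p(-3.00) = -0.55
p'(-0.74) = -0.03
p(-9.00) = -0.52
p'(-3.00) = -0.03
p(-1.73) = -0.62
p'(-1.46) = -0.08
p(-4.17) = -0.53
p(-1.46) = -0.64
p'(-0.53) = 0.02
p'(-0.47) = 0.04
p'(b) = (3.95*exp(b) + 2.5)*(8.0*exp(2*b) + 1.27*exp(b))/(-4.0*exp(2*b) - 1.27*exp(b) - 4.8)^2 + 3.95*exp(b)/(-4.0*exp(2*b) - 1.27*exp(b) - 4.8) = (15.8*exp(2*b) + 20.0*exp(b) - 15.785)*exp(b)/(16.0*exp(4*b) + 10.16*exp(3*b) + 40.0129*exp(2*b) + 12.192*exp(b) + 23.04)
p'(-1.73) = -0.08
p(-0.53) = -0.70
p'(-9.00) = 0.00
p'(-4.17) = -0.01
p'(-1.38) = -0.09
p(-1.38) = -0.65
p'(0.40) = 0.30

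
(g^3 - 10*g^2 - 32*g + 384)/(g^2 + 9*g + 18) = (g^2 - 16*g + 64)/(g + 3)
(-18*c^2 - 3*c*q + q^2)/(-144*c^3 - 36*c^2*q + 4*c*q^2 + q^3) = (3*c + q)/(24*c^2 + 10*c*q + q^2)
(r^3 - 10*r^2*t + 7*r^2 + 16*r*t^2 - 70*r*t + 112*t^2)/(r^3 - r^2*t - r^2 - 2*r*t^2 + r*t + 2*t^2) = (r^2 - 8*r*t + 7*r - 56*t)/(r^2 + r*t - r - t)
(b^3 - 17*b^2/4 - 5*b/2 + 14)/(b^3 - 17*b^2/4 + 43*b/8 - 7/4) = 2*(4*b^2 - 9*b - 28)/(8*b^2 - 18*b + 7)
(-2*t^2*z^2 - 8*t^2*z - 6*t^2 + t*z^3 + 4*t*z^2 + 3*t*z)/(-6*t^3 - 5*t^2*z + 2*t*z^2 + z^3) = t*(z^2 + 4*z + 3)/(3*t^2 + 4*t*z + z^2)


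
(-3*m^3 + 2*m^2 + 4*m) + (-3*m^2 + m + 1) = -3*m^3 - m^2 + 5*m + 1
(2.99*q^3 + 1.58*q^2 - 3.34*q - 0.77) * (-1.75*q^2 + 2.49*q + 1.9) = -5.2325*q^5 + 4.6801*q^4 + 15.4602*q^3 - 3.9671*q^2 - 8.2633*q - 1.463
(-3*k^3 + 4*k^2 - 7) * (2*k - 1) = -6*k^4 + 11*k^3 - 4*k^2 - 14*k + 7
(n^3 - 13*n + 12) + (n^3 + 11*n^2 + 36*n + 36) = 2*n^3 + 11*n^2 + 23*n + 48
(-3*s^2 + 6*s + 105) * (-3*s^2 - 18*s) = 9*s^4 + 36*s^3 - 423*s^2 - 1890*s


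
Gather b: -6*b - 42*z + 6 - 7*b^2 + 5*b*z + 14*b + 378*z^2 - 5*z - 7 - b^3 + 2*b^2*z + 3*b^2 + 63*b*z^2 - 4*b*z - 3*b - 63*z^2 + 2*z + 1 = -b^3 + b^2*(2*z - 4) + b*(63*z^2 + z + 5) + 315*z^2 - 45*z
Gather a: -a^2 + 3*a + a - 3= -a^2 + 4*a - 3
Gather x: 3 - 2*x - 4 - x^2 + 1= -x^2 - 2*x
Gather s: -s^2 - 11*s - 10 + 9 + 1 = -s^2 - 11*s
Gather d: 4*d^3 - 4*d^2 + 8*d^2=4*d^3 + 4*d^2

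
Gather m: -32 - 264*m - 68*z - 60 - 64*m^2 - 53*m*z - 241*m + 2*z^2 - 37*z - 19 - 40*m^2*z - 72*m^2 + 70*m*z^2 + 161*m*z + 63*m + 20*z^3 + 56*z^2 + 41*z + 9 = m^2*(-40*z - 136) + m*(70*z^2 + 108*z - 442) + 20*z^3 + 58*z^2 - 64*z - 102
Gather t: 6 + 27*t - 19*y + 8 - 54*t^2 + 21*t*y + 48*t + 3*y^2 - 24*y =-54*t^2 + t*(21*y + 75) + 3*y^2 - 43*y + 14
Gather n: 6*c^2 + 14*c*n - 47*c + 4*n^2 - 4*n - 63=6*c^2 - 47*c + 4*n^2 + n*(14*c - 4) - 63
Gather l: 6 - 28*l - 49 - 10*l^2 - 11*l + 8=-10*l^2 - 39*l - 35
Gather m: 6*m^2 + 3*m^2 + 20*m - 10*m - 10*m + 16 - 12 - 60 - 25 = 9*m^2 - 81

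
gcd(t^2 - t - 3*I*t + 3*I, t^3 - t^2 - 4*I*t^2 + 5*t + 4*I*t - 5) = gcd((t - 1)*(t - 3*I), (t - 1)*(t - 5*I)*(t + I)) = t - 1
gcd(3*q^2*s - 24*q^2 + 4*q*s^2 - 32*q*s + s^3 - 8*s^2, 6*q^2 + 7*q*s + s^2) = q + s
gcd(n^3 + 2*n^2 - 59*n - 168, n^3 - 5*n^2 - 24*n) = n^2 - 5*n - 24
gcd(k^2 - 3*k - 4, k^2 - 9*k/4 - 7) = k - 4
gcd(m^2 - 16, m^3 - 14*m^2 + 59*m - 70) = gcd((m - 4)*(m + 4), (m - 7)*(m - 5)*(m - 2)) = 1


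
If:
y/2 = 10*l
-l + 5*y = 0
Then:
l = 0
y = 0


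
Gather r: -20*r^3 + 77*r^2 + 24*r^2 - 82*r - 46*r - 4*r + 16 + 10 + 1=-20*r^3 + 101*r^2 - 132*r + 27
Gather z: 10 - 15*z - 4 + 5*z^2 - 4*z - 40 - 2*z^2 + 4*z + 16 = 3*z^2 - 15*z - 18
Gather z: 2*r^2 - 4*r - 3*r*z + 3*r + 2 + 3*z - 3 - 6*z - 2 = 2*r^2 - r + z*(-3*r - 3) - 3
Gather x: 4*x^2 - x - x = 4*x^2 - 2*x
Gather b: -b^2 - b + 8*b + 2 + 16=-b^2 + 7*b + 18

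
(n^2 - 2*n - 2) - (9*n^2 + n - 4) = -8*n^2 - 3*n + 2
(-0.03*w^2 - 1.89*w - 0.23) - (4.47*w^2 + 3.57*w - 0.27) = -4.5*w^2 - 5.46*w + 0.04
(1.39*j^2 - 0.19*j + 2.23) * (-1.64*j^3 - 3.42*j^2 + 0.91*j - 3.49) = -2.2796*j^5 - 4.4422*j^4 - 1.7425*j^3 - 12.6506*j^2 + 2.6924*j - 7.7827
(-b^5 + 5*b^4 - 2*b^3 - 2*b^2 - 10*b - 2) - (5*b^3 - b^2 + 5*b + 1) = -b^5 + 5*b^4 - 7*b^3 - b^2 - 15*b - 3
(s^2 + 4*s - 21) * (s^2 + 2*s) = s^4 + 6*s^3 - 13*s^2 - 42*s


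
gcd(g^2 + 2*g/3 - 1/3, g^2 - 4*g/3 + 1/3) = g - 1/3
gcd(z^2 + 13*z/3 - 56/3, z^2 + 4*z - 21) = z + 7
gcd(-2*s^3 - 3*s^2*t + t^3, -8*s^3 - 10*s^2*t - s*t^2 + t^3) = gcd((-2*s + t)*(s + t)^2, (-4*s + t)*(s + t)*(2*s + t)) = s + t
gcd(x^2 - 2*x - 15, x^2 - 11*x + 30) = x - 5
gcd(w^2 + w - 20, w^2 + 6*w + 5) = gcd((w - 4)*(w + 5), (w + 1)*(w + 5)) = w + 5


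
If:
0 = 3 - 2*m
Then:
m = 3/2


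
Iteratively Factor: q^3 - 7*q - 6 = (q - 3)*(q^2 + 3*q + 2) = (q - 3)*(q + 1)*(q + 2)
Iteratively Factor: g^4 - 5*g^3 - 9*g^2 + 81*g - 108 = (g + 4)*(g^3 - 9*g^2 + 27*g - 27) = (g - 3)*(g + 4)*(g^2 - 6*g + 9) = (g - 3)^2*(g + 4)*(g - 3)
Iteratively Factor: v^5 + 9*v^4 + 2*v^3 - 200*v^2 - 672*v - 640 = (v + 2)*(v^4 + 7*v^3 - 12*v^2 - 176*v - 320) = (v - 5)*(v + 2)*(v^3 + 12*v^2 + 48*v + 64) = (v - 5)*(v + 2)*(v + 4)*(v^2 + 8*v + 16) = (v - 5)*(v + 2)*(v + 4)^2*(v + 4)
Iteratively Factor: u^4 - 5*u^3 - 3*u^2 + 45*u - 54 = (u - 2)*(u^3 - 3*u^2 - 9*u + 27) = (u - 3)*(u - 2)*(u^2 - 9) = (u - 3)^2*(u - 2)*(u + 3)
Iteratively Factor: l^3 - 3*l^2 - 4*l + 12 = (l - 3)*(l^2 - 4) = (l - 3)*(l - 2)*(l + 2)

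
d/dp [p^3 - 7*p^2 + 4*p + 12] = 3*p^2 - 14*p + 4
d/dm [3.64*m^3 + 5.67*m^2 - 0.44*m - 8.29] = 10.92*m^2 + 11.34*m - 0.44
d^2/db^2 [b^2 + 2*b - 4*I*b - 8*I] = 2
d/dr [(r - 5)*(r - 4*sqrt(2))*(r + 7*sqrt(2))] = 3*r^2 - 10*r + 6*sqrt(2)*r - 56 - 15*sqrt(2)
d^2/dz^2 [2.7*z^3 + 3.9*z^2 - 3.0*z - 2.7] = 16.2*z + 7.8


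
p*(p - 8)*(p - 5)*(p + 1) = p^4 - 12*p^3 + 27*p^2 + 40*p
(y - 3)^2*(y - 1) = y^3 - 7*y^2 + 15*y - 9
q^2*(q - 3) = q^3 - 3*q^2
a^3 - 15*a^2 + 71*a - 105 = (a - 7)*(a - 5)*(a - 3)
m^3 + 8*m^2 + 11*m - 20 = (m - 1)*(m + 4)*(m + 5)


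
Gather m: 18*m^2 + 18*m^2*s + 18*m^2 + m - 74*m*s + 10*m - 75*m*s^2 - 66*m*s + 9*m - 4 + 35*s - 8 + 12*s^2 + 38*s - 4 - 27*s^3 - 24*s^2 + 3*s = m^2*(18*s + 36) + m*(-75*s^2 - 140*s + 20) - 27*s^3 - 12*s^2 + 76*s - 16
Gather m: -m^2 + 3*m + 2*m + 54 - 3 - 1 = -m^2 + 5*m + 50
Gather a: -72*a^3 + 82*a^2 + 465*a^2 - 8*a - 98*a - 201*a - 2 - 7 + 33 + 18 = -72*a^3 + 547*a^2 - 307*a + 42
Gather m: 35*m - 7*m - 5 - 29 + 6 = 28*m - 28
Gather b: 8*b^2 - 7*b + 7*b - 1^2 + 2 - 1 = 8*b^2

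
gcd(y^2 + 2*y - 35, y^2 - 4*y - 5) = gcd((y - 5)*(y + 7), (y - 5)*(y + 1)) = y - 5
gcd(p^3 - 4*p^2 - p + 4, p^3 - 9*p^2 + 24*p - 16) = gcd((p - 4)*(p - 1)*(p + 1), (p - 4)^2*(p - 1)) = p^2 - 5*p + 4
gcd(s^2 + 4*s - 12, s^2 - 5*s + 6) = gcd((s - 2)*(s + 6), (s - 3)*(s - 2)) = s - 2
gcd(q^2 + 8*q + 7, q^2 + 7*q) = q + 7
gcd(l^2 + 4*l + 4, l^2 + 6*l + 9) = 1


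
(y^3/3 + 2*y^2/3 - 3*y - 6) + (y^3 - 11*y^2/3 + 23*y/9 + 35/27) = 4*y^3/3 - 3*y^2 - 4*y/9 - 127/27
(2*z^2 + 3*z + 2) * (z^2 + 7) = 2*z^4 + 3*z^3 + 16*z^2 + 21*z + 14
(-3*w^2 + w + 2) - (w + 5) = -3*w^2 - 3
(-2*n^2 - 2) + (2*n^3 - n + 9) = 2*n^3 - 2*n^2 - n + 7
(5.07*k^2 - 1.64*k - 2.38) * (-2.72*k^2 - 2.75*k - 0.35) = -13.7904*k^4 - 9.4817*k^3 + 9.2091*k^2 + 7.119*k + 0.833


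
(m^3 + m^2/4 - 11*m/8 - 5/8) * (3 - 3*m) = -3*m^4 + 9*m^3/4 + 39*m^2/8 - 9*m/4 - 15/8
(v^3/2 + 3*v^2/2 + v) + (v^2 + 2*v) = v^3/2 + 5*v^2/2 + 3*v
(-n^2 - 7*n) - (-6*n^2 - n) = 5*n^2 - 6*n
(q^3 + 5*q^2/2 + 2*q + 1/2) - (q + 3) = q^3 + 5*q^2/2 + q - 5/2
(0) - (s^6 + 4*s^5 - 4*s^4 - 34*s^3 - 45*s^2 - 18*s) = -s^6 - 4*s^5 + 4*s^4 + 34*s^3 + 45*s^2 + 18*s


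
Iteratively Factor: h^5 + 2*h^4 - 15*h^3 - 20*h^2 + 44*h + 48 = (h + 4)*(h^4 - 2*h^3 - 7*h^2 + 8*h + 12) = (h - 2)*(h + 4)*(h^3 - 7*h - 6) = (h - 3)*(h - 2)*(h + 4)*(h^2 + 3*h + 2) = (h - 3)*(h - 2)*(h + 2)*(h + 4)*(h + 1)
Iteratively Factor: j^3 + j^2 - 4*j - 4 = (j + 1)*(j^2 - 4) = (j - 2)*(j + 1)*(j + 2)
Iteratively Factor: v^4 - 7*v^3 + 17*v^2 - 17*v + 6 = (v - 1)*(v^3 - 6*v^2 + 11*v - 6) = (v - 2)*(v - 1)*(v^2 - 4*v + 3) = (v - 3)*(v - 2)*(v - 1)*(v - 1)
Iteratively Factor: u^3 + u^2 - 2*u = (u + 2)*(u^2 - u) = u*(u + 2)*(u - 1)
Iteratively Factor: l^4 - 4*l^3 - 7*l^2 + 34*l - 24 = (l + 3)*(l^3 - 7*l^2 + 14*l - 8) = (l - 1)*(l + 3)*(l^2 - 6*l + 8) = (l - 4)*(l - 1)*(l + 3)*(l - 2)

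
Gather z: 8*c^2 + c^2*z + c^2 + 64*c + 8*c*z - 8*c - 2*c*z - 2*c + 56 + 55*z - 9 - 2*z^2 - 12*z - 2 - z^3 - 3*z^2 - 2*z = 9*c^2 + 54*c - z^3 - 5*z^2 + z*(c^2 + 6*c + 41) + 45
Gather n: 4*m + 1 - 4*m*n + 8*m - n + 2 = 12*m + n*(-4*m - 1) + 3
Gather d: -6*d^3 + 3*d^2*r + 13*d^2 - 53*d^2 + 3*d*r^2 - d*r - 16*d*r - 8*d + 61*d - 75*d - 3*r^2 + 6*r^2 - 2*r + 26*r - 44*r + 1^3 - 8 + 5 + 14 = -6*d^3 + d^2*(3*r - 40) + d*(3*r^2 - 17*r - 22) + 3*r^2 - 20*r + 12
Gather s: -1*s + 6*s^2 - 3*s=6*s^2 - 4*s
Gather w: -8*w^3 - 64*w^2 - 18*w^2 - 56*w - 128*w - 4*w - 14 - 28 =-8*w^3 - 82*w^2 - 188*w - 42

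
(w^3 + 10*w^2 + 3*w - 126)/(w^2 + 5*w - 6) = (w^2 + 4*w - 21)/(w - 1)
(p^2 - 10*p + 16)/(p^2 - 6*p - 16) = (p - 2)/(p + 2)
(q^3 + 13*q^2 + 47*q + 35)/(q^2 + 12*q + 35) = q + 1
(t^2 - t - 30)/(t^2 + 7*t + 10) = (t - 6)/(t + 2)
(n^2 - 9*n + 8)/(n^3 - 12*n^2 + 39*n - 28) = (n - 8)/(n^2 - 11*n + 28)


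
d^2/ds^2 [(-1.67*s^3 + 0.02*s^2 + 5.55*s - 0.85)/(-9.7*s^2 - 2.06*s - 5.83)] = (5.6843418860808e-14*s^4 - 1218.306436*s^3 + 606.983316*s^2 + 2325.625278*s + 43.026644)/(912.673*s^6 + 581.4762*s^5 + 1769.12286*s^4 + 707.712176*s^3 + 1063.297554*s^2 + 210.051402*s + 198.155287)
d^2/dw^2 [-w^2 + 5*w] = -2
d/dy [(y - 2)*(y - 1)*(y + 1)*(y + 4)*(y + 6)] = 5*y^4 + 32*y^3 + 9*y^2 - 112*y - 4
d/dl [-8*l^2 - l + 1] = -16*l - 1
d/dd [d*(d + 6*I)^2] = 3*(d + 2*I)*(d + 6*I)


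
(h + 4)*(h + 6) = h^2 + 10*h + 24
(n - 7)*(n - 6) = n^2 - 13*n + 42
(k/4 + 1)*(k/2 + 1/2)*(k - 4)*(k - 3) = k^4/8 - k^3/4 - 19*k^2/8 + 4*k + 6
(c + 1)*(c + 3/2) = c^2 + 5*c/2 + 3/2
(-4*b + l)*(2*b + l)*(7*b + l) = -56*b^3 - 22*b^2*l + 5*b*l^2 + l^3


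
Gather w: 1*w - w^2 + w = -w^2 + 2*w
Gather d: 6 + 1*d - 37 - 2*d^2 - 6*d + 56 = -2*d^2 - 5*d + 25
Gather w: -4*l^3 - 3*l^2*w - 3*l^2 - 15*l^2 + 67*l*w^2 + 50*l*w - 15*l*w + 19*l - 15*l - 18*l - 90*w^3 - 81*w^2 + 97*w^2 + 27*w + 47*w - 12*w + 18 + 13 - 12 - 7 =-4*l^3 - 18*l^2 - 14*l - 90*w^3 + w^2*(67*l + 16) + w*(-3*l^2 + 35*l + 62) + 12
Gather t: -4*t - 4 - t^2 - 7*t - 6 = -t^2 - 11*t - 10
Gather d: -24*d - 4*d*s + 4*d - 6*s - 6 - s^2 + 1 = d*(-4*s - 20) - s^2 - 6*s - 5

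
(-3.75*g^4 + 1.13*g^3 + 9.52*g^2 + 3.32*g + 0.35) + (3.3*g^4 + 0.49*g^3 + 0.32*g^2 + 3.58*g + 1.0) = -0.45*g^4 + 1.62*g^3 + 9.84*g^2 + 6.9*g + 1.35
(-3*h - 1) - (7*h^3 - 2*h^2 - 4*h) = -7*h^3 + 2*h^2 + h - 1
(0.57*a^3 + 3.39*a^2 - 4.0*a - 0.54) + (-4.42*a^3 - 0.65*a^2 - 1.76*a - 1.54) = -3.85*a^3 + 2.74*a^2 - 5.76*a - 2.08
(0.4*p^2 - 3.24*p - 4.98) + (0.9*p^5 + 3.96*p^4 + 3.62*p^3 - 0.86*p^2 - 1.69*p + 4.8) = 0.9*p^5 + 3.96*p^4 + 3.62*p^3 - 0.46*p^2 - 4.93*p - 0.180000000000001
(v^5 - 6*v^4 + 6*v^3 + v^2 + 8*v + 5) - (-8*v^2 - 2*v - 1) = v^5 - 6*v^4 + 6*v^3 + 9*v^2 + 10*v + 6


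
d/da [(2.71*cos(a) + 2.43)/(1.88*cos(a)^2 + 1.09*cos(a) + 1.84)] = (5.0948*cos(a)^2 + 9.1368*cos(a) - 2.3377)*sin(a)/(3.5344*cos(a)^4 + 4.0984*cos(a)^3 + 8.1065*cos(a)^2 + 4.0112*cos(a) + 3.3856)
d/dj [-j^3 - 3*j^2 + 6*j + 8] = -3*j^2 - 6*j + 6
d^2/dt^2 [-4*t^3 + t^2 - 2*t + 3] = 2 - 24*t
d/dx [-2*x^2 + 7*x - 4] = 7 - 4*x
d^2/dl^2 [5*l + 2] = 0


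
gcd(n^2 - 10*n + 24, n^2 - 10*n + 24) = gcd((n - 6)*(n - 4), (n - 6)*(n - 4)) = n^2 - 10*n + 24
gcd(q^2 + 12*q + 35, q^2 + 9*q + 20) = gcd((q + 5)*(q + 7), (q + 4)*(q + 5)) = q + 5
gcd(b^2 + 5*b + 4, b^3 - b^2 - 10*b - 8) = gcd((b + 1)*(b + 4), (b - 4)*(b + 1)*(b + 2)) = b + 1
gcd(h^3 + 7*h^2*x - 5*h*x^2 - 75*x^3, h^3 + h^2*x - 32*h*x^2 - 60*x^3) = h + 5*x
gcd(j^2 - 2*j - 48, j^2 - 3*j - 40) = j - 8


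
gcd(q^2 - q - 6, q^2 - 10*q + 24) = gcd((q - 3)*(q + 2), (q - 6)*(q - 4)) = 1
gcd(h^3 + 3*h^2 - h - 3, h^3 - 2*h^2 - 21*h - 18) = h^2 + 4*h + 3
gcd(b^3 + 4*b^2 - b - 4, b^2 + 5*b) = 1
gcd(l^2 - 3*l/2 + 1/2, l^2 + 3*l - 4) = l - 1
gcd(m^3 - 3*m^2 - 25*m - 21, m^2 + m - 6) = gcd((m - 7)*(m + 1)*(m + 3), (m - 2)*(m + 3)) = m + 3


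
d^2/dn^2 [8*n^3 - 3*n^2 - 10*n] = 48*n - 6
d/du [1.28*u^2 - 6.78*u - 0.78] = 2.56*u - 6.78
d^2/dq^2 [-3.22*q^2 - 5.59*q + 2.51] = -6.44000000000000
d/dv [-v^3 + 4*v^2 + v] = -3*v^2 + 8*v + 1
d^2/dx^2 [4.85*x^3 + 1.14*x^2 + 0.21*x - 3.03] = 29.1*x + 2.28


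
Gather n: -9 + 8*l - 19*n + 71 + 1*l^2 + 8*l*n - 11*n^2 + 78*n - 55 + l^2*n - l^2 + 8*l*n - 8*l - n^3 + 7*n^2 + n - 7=-n^3 - 4*n^2 + n*(l^2 + 16*l + 60)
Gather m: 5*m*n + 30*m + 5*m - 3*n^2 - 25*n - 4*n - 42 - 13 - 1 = m*(5*n + 35) - 3*n^2 - 29*n - 56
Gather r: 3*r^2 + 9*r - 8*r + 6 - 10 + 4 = 3*r^2 + r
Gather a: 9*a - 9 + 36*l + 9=9*a + 36*l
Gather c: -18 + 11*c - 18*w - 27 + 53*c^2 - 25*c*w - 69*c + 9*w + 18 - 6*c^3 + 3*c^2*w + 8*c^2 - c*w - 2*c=-6*c^3 + c^2*(3*w + 61) + c*(-26*w - 60) - 9*w - 27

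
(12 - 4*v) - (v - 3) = 15 - 5*v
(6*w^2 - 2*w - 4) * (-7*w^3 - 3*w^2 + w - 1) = -42*w^5 - 4*w^4 + 40*w^3 + 4*w^2 - 2*w + 4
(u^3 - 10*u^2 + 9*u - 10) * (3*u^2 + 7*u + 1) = 3*u^5 - 23*u^4 - 42*u^3 + 23*u^2 - 61*u - 10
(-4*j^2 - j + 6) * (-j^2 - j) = 4*j^4 + 5*j^3 - 5*j^2 - 6*j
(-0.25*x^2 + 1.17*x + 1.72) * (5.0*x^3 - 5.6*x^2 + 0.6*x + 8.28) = -1.25*x^5 + 7.25*x^4 + 1.898*x^3 - 11.0*x^2 + 10.7196*x + 14.2416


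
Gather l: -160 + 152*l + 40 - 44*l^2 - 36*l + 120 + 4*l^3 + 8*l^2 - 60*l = 4*l^3 - 36*l^2 + 56*l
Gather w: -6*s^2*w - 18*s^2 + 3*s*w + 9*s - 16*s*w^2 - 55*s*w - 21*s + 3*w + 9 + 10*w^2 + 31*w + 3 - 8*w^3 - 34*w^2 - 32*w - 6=-18*s^2 - 12*s - 8*w^3 + w^2*(-16*s - 24) + w*(-6*s^2 - 52*s + 2) + 6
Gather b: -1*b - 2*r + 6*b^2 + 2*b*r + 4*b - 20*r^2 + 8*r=6*b^2 + b*(2*r + 3) - 20*r^2 + 6*r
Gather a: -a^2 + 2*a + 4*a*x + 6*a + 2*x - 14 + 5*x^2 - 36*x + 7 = -a^2 + a*(4*x + 8) + 5*x^2 - 34*x - 7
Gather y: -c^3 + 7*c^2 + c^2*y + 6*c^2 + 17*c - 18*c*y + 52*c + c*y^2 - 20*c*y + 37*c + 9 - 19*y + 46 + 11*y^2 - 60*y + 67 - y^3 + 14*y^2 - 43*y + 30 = -c^3 + 13*c^2 + 106*c - y^3 + y^2*(c + 25) + y*(c^2 - 38*c - 122) + 152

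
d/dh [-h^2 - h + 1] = -2*h - 1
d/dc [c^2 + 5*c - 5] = 2*c + 5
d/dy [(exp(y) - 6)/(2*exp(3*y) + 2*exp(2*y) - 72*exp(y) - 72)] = (-exp(y) - 7/2)*exp(y)/(exp(4*y) + 14*exp(3*y) + 61*exp(2*y) + 84*exp(y) + 36)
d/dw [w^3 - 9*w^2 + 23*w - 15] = 3*w^2 - 18*w + 23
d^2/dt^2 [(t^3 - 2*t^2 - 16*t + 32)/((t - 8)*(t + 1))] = 54*(t^3 + 8*t^2 - 32*t + 96)/(t^6 - 21*t^5 + 123*t^4 - 7*t^3 - 984*t^2 - 1344*t - 512)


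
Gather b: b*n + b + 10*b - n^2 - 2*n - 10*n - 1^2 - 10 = b*(n + 11) - n^2 - 12*n - 11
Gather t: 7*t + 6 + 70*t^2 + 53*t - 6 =70*t^2 + 60*t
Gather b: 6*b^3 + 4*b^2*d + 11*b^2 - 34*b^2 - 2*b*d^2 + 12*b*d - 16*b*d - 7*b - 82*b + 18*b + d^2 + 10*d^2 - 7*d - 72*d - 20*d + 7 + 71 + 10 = 6*b^3 + b^2*(4*d - 23) + b*(-2*d^2 - 4*d - 71) + 11*d^2 - 99*d + 88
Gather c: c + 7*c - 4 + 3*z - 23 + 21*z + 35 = 8*c + 24*z + 8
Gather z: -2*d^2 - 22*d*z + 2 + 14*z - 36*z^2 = -2*d^2 - 36*z^2 + z*(14 - 22*d) + 2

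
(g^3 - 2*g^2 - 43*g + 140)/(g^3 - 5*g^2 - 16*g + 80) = (g + 7)/(g + 4)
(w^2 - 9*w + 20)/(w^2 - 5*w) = (w - 4)/w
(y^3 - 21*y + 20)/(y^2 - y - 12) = (y^2 + 4*y - 5)/(y + 3)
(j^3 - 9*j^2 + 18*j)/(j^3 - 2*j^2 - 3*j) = (j - 6)/(j + 1)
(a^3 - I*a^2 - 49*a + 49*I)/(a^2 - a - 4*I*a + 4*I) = (a^3 - I*a^2 - 49*a + 49*I)/(a^2 - a - 4*I*a + 4*I)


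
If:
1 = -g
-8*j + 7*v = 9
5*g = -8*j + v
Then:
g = -1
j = 11/12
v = 7/3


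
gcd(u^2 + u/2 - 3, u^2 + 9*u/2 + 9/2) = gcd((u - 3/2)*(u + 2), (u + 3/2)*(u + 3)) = 1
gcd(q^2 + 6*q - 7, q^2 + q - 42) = q + 7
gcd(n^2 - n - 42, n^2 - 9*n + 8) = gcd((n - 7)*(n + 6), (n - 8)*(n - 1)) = 1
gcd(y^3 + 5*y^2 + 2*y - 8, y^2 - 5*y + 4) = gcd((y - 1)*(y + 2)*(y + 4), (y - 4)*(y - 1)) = y - 1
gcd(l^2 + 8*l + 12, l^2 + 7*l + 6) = l + 6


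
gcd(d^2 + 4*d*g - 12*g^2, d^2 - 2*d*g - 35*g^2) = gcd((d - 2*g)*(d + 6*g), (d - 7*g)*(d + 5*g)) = 1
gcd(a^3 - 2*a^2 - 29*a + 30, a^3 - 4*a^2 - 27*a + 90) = a^2 - a - 30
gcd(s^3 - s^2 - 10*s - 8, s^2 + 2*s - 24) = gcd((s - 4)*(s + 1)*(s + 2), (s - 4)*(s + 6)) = s - 4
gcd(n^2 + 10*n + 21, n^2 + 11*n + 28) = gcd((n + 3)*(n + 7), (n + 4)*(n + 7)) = n + 7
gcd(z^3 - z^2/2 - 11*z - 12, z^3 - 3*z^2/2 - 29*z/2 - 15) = z^2 + 7*z/2 + 3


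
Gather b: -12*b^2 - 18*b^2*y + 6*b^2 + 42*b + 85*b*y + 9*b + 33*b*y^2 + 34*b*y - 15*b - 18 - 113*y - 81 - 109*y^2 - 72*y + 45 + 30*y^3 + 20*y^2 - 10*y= b^2*(-18*y - 6) + b*(33*y^2 + 119*y + 36) + 30*y^3 - 89*y^2 - 195*y - 54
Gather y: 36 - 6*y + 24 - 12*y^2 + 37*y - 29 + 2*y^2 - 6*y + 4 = -10*y^2 + 25*y + 35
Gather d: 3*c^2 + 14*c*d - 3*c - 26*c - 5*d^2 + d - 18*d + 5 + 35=3*c^2 - 29*c - 5*d^2 + d*(14*c - 17) + 40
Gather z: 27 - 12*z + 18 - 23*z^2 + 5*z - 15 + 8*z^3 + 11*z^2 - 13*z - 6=8*z^3 - 12*z^2 - 20*z + 24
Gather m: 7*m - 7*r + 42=7*m - 7*r + 42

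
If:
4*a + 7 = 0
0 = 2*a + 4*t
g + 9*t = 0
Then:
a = -7/4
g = -63/8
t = 7/8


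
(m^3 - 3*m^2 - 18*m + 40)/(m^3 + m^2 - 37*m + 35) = (m^2 + 2*m - 8)/(m^2 + 6*m - 7)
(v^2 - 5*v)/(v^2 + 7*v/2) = 2*(v - 5)/(2*v + 7)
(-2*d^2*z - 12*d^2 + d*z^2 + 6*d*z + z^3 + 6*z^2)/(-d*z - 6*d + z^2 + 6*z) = 2*d + z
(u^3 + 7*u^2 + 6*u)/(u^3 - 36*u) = (u + 1)/(u - 6)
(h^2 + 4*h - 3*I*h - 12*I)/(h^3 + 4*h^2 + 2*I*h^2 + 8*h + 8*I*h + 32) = (h - 3*I)/(h^2 + 2*I*h + 8)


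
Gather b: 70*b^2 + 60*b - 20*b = 70*b^2 + 40*b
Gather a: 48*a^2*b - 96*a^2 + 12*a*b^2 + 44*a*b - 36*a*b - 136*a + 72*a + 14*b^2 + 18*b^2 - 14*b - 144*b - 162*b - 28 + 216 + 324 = a^2*(48*b - 96) + a*(12*b^2 + 8*b - 64) + 32*b^2 - 320*b + 512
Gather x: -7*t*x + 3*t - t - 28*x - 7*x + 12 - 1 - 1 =2*t + x*(-7*t - 35) + 10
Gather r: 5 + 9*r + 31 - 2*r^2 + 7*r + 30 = -2*r^2 + 16*r + 66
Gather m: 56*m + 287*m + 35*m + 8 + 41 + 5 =378*m + 54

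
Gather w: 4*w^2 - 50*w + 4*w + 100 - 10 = 4*w^2 - 46*w + 90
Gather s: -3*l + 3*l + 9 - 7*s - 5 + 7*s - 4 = 0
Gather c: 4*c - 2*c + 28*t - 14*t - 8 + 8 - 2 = 2*c + 14*t - 2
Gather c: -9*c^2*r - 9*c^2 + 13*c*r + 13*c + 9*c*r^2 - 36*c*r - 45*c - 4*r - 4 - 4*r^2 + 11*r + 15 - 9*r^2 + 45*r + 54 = c^2*(-9*r - 9) + c*(9*r^2 - 23*r - 32) - 13*r^2 + 52*r + 65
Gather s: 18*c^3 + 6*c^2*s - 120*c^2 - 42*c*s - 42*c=18*c^3 - 120*c^2 - 42*c + s*(6*c^2 - 42*c)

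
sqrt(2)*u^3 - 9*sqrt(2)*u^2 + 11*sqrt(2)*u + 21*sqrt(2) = (u - 7)*(u - 3)*(sqrt(2)*u + sqrt(2))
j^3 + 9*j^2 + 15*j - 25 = (j - 1)*(j + 5)^2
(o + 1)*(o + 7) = o^2 + 8*o + 7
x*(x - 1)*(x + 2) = x^3 + x^2 - 2*x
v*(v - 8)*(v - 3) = v^3 - 11*v^2 + 24*v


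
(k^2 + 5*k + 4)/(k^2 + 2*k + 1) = (k + 4)/(k + 1)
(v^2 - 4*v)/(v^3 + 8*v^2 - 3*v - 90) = v*(v - 4)/(v^3 + 8*v^2 - 3*v - 90)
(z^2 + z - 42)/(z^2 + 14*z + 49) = (z - 6)/(z + 7)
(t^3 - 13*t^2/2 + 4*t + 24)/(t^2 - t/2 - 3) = (t^2 - 8*t + 16)/(t - 2)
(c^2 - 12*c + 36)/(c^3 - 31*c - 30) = (c - 6)/(c^2 + 6*c + 5)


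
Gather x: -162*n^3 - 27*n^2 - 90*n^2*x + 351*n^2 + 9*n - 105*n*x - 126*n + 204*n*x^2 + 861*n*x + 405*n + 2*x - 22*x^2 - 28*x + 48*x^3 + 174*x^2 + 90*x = -162*n^3 + 324*n^2 + 288*n + 48*x^3 + x^2*(204*n + 152) + x*(-90*n^2 + 756*n + 64)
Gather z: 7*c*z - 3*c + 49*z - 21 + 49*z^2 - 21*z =-3*c + 49*z^2 + z*(7*c + 28) - 21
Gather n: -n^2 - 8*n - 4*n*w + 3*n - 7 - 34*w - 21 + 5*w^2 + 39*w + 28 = -n^2 + n*(-4*w - 5) + 5*w^2 + 5*w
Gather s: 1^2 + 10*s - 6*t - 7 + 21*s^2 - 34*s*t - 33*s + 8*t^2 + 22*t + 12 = 21*s^2 + s*(-34*t - 23) + 8*t^2 + 16*t + 6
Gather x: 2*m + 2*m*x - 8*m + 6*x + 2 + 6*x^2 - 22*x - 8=-6*m + 6*x^2 + x*(2*m - 16) - 6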